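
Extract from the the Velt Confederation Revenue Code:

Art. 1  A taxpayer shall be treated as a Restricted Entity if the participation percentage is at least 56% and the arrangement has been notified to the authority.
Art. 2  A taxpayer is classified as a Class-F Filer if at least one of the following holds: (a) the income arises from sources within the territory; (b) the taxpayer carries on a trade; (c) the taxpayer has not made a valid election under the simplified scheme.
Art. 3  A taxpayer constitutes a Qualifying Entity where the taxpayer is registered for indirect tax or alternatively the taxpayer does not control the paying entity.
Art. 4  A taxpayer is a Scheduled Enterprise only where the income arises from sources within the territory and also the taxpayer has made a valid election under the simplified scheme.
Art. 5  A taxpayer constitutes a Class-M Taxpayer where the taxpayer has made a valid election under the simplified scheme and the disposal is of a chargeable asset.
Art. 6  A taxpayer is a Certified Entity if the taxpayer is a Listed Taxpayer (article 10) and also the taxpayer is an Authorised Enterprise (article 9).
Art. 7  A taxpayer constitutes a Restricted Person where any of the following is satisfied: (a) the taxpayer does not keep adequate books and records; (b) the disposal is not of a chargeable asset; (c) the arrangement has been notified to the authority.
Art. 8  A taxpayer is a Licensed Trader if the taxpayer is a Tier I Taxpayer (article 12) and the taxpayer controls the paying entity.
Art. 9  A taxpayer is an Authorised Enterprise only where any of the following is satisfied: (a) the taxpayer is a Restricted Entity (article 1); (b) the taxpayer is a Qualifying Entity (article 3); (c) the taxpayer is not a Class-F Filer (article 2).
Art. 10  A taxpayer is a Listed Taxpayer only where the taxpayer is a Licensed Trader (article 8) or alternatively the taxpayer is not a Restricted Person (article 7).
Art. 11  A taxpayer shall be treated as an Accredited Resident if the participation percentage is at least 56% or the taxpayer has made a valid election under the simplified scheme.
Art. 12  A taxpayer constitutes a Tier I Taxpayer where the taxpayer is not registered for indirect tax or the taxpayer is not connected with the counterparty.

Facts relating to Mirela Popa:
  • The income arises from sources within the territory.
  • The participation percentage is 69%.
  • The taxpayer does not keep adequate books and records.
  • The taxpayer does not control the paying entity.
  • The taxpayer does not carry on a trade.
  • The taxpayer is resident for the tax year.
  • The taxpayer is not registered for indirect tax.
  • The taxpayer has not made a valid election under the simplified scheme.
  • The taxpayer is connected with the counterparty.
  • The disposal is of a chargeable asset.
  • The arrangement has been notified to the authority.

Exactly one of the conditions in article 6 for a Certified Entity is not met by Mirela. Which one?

Listed Taxpayer

Under article 12: the taxpayer is not registered for indirect tax? yes; or the taxpayer is not connected with the counterparty? no. So the taxpayer is a Tier I Taxpayer.
Under article 8: Tier I Taxpayer (article 12)? yes; and the taxpayer controls the paying entity? no. So the taxpayer is not a Licensed Trader.
Under article 7: the taxpayer does not keep adequate books and records? yes; or the disposal is not of a chargeable asset? no; or the arrangement has been notified to the authority? yes. So the taxpayer is a Restricted Person.
Under article 10: Licensed Trader (article 8)? no; or not a Restricted Person (article 7)? no. So the taxpayer is not a Listed Taxpayer.
Under article 1: participation percentage: 69% ≥ 56%? yes; and the arrangement has been notified to the authority? yes. So the taxpayer is a Restricted Entity.
Under article 3: the taxpayer is registered for indirect tax? no; or the taxpayer does not control the paying entity? yes. So the taxpayer is a Qualifying Entity.
Under article 2: the income arises from sources within the territory? yes; or the taxpayer carries on a trade? no; or the taxpayer has not made a valid election under the simplified scheme? yes. So the taxpayer is a Class-F Filer.
Under article 9: Restricted Entity (article 1)? yes; or Qualifying Entity (article 3)? yes; or not a Class-F Filer (article 2)? no. So the taxpayer is an Authorised Enterprise.
Under article 6: Listed Taxpayer (article 10)? no; and Authorised Enterprise (article 9)? yes. So the taxpayer is not a Certified Entity.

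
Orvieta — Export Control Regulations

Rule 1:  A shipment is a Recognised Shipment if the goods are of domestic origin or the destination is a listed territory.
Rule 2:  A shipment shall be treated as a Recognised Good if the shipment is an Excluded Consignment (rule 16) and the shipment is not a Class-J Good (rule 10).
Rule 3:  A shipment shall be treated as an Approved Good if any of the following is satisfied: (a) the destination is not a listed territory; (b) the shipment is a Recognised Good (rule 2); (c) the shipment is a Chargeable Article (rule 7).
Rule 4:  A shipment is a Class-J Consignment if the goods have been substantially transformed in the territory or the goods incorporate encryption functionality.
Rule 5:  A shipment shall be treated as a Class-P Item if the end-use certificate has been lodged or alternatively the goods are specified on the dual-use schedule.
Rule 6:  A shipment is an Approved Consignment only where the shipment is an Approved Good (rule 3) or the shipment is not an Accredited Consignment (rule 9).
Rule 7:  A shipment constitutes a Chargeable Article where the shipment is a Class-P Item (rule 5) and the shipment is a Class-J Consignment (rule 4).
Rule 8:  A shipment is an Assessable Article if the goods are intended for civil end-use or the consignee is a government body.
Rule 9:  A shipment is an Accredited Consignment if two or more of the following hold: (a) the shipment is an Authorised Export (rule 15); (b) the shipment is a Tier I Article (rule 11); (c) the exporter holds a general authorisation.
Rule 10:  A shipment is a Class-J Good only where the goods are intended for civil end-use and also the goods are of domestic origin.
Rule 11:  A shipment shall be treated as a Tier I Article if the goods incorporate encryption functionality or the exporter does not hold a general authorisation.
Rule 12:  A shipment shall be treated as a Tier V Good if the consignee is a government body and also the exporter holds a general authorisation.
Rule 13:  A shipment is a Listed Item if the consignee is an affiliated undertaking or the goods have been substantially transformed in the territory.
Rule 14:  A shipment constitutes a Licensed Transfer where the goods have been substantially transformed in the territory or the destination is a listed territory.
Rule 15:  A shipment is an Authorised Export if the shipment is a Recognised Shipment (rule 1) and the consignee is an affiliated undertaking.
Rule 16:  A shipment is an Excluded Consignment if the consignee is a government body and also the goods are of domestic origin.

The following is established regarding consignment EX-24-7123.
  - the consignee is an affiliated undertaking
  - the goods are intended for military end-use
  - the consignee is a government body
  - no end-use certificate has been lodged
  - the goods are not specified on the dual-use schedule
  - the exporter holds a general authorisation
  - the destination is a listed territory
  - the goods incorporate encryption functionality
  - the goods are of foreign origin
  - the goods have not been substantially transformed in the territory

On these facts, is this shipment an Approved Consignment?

No

Under rule 16: the consignee is a government body? yes; and the goods are of domestic origin? no. So the shipment is not an Excluded Consignment.
Under rule 10: the goods are intended for civil end-use? no; and the goods are of domestic origin? no. So the shipment is not a Class-J Good.
Under rule 2: Excluded Consignment (rule 16)? no; and not a Class-J Good (rule 10)? yes. So the shipment is not a Recognised Good.
Under rule 5: the end-use certificate has been lodged? no; or the goods are specified on the dual-use schedule? no. So the shipment is not a Class-P Item.
Under rule 4: the goods have been substantially transformed in the territory? no; or the goods incorporate encryption functionality? yes. So the shipment is a Class-J Consignment.
Under rule 7: Class-P Item (rule 5)? no; and Class-J Consignment (rule 4)? yes. So the shipment is not a Chargeable Article.
Under rule 3: the destination is not a listed territory? no; or Recognised Good (rule 2)? no; or Chargeable Article (rule 7)? no. So the shipment is not an Approved Good.
Under rule 1: the goods are of domestic origin? no; or the destination is a listed territory? yes. So the shipment is a Recognised Shipment.
Under rule 15: Recognised Shipment (rule 1)? yes; and the consignee is an affiliated undertaking? yes. So the shipment is an Authorised Export.
Under rule 11: the goods incorporate encryption functionality? yes; or the exporter does not hold a general authorisation? no. So the shipment is a Tier I Article.
Under rule 9: Authorised Export (rule 15)? yes; Tier I Article (rule 11)? yes; the exporter holds a general authorisation? yes — 3 of 3 hold (need ≥2) → satisfied.
Under rule 6: Approved Good (rule 3)? no; or not an Accredited Consignment (rule 9)? no. So the shipment is not an Approved Consignment.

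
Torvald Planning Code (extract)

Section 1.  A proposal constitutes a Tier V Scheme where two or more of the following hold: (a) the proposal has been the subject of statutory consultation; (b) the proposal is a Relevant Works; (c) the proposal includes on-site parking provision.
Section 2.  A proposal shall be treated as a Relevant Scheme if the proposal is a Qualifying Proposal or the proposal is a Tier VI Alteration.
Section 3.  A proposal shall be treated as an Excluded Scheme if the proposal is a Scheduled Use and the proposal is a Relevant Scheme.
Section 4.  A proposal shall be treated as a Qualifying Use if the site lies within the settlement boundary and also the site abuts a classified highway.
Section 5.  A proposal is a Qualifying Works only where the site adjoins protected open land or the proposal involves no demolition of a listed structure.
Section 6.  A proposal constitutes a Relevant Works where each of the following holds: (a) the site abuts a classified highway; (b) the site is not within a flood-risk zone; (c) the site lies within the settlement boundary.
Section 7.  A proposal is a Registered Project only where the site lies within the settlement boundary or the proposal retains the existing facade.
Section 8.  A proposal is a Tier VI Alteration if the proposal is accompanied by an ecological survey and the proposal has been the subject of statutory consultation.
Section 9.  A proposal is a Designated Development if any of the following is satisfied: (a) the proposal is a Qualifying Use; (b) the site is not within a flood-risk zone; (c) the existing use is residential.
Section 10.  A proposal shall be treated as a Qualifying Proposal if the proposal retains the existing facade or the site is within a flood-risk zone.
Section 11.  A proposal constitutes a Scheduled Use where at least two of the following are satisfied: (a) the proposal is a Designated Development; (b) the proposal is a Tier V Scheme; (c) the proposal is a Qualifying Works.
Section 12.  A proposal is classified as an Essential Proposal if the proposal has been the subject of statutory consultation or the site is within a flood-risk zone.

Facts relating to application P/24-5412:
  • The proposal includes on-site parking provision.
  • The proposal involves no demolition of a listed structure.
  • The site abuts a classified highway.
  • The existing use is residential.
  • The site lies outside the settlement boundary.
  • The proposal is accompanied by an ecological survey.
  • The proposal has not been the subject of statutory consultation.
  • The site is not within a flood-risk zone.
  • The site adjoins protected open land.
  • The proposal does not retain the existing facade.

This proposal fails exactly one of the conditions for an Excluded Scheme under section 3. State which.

Under section 4: the site lies within the settlement boundary? no; and the site abuts a classified highway? yes. So the proposal is not a Qualifying Use.
Under section 9: Qualifying Use (section 4)? no; or the site is not within a flood-risk zone? yes; or the existing use is residential? yes. So the proposal is a Designated Development.
Under section 6: the site abuts a classified highway? yes; and the site is not within a flood-risk zone? yes; and the site lies within the settlement boundary? no. So the proposal is not a Relevant Works.
Under section 1: the proposal has been the subject of statutory consultation? no; Relevant Works (section 6)? no; the proposal includes on-site parking provision? yes — 1 of 3 hold (need ≥2) → not satisfied.
Under section 5: the site adjoins protected open land? yes; or the proposal involves no demolition of a listed structure? yes. So the proposal is a Qualifying Works.
Under section 11: Designated Development (section 9)? yes; Tier V Scheme (section 1)? no; Qualifying Works (section 5)? yes — 2 of 3 hold (need ≥2) → satisfied.
Under section 10: the proposal retains the existing facade? no; or the site is within a flood-risk zone? no. So the proposal is not a Qualifying Proposal.
Under section 8: the proposal is accompanied by an ecological survey? yes; and the proposal has been the subject of statutory consultation? no. So the proposal is not a Tier VI Alteration.
Under section 2: Qualifying Proposal (section 10)? no; or Tier VI Alteration (section 8)? no. So the proposal is not a Relevant Scheme.
Under section 3: Scheduled Use (section 11)? yes; and Relevant Scheme (section 2)? no. So the proposal is not an Excluded Scheme.

Relevant Scheme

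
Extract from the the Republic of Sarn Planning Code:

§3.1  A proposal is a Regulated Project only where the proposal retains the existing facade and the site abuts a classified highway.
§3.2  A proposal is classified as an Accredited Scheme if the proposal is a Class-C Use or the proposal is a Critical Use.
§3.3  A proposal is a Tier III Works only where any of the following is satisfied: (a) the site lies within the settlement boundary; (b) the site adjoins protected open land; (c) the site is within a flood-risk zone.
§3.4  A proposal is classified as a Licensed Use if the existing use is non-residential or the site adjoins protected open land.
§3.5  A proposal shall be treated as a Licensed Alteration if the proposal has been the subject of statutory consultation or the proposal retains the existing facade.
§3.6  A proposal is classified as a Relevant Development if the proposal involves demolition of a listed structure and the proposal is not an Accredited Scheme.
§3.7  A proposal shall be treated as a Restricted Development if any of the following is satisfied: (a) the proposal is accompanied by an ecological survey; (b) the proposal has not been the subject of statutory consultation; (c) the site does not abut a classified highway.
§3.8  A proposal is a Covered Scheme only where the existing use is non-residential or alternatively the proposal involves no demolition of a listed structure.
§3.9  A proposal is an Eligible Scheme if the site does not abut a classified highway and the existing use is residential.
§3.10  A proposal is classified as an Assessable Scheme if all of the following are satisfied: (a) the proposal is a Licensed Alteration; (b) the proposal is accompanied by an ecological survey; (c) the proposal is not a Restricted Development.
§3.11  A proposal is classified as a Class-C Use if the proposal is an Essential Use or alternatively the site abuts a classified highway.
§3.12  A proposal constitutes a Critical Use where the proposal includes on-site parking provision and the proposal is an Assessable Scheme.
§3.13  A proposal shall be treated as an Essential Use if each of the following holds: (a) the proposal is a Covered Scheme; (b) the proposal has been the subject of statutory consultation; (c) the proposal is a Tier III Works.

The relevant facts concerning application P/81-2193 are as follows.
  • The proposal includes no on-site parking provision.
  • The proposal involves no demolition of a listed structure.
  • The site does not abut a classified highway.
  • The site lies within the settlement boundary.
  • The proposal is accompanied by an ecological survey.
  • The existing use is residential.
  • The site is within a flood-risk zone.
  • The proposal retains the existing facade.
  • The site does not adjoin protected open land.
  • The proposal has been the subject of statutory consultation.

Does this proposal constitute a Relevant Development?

No

Under §3.8: the existing use is non-residential? no; or the proposal involves no demolition of a listed structure? yes. So the proposal is a Covered Scheme.
Under §3.3: the site lies within the settlement boundary? yes; or the site adjoins protected open land? no; or the site is within a flood-risk zone? yes. So the proposal is a Tier III Works.
Under §3.13: Covered Scheme (§3.8)? yes; and the proposal has been the subject of statutory consultation? yes; and Tier III Works (§3.3)? yes. So the proposal is an Essential Use.
Under §3.11: Essential Use (§3.13)? yes; or the site abuts a classified highway? no. So the proposal is a Class-C Use.
Under §3.5: the proposal has been the subject of statutory consultation? yes; or the proposal retains the existing facade? yes. So the proposal is a Licensed Alteration.
Under §3.7: the proposal is accompanied by an ecological survey? yes; or the proposal has not been the subject of statutory consultation? no; or the site does not abut a classified highway? yes. So the proposal is a Restricted Development.
Under §3.10: Licensed Alteration (§3.5)? yes; and the proposal is accompanied by an ecological survey? yes; and not a Restricted Development (§3.7)? no. So the proposal is not an Assessable Scheme.
Under §3.12: the proposal includes on-site parking provision? no; and Assessable Scheme (§3.10)? no. So the proposal is not a Critical Use.
Under §3.2: Class-C Use (§3.11)? yes; or Critical Use (§3.12)? no. So the proposal is an Accredited Scheme.
Under §3.6: the proposal involves demolition of a listed structure? no; and not an Accredited Scheme (§3.2)? no. So the proposal is not a Relevant Development.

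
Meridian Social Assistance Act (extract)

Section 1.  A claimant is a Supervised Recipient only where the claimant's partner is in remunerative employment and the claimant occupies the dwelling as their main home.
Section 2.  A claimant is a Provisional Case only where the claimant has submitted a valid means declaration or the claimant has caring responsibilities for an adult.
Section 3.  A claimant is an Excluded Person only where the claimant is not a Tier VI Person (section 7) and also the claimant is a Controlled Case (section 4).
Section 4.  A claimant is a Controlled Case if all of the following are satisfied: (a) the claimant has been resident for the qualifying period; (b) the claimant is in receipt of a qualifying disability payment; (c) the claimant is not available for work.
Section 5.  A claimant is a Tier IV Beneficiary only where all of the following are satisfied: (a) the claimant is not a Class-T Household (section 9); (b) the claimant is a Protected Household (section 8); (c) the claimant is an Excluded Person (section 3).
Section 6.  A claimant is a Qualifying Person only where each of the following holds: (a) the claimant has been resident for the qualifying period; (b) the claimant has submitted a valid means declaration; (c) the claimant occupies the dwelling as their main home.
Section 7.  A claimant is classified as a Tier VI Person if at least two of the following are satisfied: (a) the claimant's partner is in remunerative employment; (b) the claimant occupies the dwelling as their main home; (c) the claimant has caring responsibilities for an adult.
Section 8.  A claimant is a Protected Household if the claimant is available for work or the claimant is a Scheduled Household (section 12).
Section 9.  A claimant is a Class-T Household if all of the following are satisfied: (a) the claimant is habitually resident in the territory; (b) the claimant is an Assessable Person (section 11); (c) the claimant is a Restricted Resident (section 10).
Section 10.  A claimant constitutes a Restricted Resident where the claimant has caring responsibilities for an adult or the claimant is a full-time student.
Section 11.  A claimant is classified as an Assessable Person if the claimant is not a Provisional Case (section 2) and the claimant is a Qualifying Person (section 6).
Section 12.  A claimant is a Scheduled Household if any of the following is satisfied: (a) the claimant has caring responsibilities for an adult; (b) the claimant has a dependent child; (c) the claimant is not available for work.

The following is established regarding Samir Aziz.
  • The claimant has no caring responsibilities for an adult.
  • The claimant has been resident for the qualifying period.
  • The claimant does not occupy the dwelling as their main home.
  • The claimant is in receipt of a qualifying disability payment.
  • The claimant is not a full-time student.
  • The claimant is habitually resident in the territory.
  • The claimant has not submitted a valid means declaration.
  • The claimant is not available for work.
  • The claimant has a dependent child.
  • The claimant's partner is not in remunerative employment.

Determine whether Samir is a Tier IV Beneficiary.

section 2 — Provisional Case: [the claimant has submitted a valid means declaration? no] OR [the claimant has caring responsibilities for an adult? no] → not satisfied.
section 6 — Qualifying Person: [the claimant has been resident for the qualifying period? yes] AND [the claimant has submitted a valid means declaration? no] AND [the claimant occupies the dwelling as their main home? no] → not satisfied.
section 11 — Assessable Person: [not a Provisional Case (section 2)? yes] AND [Qualifying Person (section 6)? no] → not satisfied.
section 10 — Restricted Resident: [the claimant has caring responsibilities for an adult? no] OR [the claimant is a full-time student? no] → not satisfied.
section 9 — Class-T Household: [the claimant is habitually resident in the territory? yes] AND [Assessable Person (section 11)? no] AND [Restricted Resident (section 10)? no] → not satisfied.
section 12 — Scheduled Household: [the claimant has caring responsibilities for an adult? no] OR [the claimant has a dependent child? yes] OR [the claimant is not available for work? yes] → satisfied.
section 8 — Protected Household: [the claimant is available for work? no] OR [Scheduled Household (section 12)? yes] → satisfied.
section 7 — Tier VI Person: the claimant's partner is in remunerative employment? no; the claimant occupies the dwelling as their main home? no; the claimant has caring responsibilities for an adult? no — 0 of 3 hold (need ≥2) → not satisfied.
section 4 — Controlled Case: [the claimant has been resident for the qualifying period? yes] AND [the claimant is in receipt of a qualifying disability payment? yes] AND [the claimant is not available for work? yes] → satisfied.
section 3 — Excluded Person: [not a Tier VI Person (section 7)? yes] AND [Controlled Case (section 4)? yes] → satisfied.
section 5 — Tier IV Beneficiary: [not a Class-T Household (section 9)? yes] AND [Protected Household (section 8)? yes] AND [Excluded Person (section 3)? yes] → satisfied.

Yes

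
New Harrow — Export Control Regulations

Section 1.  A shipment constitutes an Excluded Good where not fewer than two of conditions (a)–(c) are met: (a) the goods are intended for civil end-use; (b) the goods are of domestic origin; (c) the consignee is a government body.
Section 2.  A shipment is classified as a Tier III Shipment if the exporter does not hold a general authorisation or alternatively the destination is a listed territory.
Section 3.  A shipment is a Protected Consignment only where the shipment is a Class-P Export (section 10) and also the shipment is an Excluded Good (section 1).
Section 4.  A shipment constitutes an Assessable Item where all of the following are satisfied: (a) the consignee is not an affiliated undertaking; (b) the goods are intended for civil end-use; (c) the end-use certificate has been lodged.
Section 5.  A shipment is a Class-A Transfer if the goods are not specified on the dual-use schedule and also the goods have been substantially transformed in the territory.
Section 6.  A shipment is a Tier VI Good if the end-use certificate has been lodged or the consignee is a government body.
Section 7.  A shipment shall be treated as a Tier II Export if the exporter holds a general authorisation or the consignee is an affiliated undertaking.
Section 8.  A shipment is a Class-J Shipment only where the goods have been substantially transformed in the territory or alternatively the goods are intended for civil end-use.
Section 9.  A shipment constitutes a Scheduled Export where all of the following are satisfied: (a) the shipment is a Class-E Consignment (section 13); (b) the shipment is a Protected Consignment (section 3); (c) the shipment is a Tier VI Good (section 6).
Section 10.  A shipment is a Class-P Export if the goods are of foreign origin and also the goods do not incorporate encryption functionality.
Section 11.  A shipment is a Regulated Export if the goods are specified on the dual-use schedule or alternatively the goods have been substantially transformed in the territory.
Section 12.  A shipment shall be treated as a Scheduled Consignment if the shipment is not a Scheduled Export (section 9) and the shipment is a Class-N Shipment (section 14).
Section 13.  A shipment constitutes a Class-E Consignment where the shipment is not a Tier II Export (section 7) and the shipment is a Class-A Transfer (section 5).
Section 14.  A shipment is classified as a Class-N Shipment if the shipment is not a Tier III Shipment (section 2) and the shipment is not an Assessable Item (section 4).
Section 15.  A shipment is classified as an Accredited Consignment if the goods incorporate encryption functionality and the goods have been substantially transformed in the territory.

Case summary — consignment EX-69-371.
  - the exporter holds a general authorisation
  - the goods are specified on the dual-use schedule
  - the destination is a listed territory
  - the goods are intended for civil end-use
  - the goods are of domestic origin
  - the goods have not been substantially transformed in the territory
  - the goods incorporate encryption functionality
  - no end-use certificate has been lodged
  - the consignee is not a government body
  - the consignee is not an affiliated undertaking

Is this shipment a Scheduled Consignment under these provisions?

No

section 7 — Tier II Export: [the exporter holds a general authorisation? yes] OR [the consignee is an affiliated undertaking? no] → satisfied.
section 5 — Class-A Transfer: [the goods are not specified on the dual-use schedule? no] AND [the goods have been substantially transformed in the territory? no] → not satisfied.
section 13 — Class-E Consignment: [not a Tier II Export (section 7)? no] AND [Class-A Transfer (section 5)? no] → not satisfied.
section 10 — Class-P Export: [the goods are of foreign origin? no] AND [the goods do not incorporate encryption functionality? no] → not satisfied.
section 1 — Excluded Good: the goods are intended for civil end-use? yes; the goods are of domestic origin? yes; the consignee is a government body? no — 2 of 3 hold (need ≥2) → satisfied.
section 3 — Protected Consignment: [Class-P Export (section 10)? no] AND [Excluded Good (section 1)? yes] → not satisfied.
section 6 — Tier VI Good: [the end-use certificate has been lodged? no] OR [the consignee is a government body? no] → not satisfied.
section 9 — Scheduled Export: [Class-E Consignment (section 13)? no] AND [Protected Consignment (section 3)? no] AND [Tier VI Good (section 6)? no] → not satisfied.
section 2 — Tier III Shipment: [the exporter does not hold a general authorisation? no] OR [the destination is a listed territory? yes] → satisfied.
section 4 — Assessable Item: [the consignee is not an affiliated undertaking? yes] AND [the goods are intended for civil end-use? yes] AND [the end-use certificate has been lodged? no] → not satisfied.
section 14 — Class-N Shipment: [not a Tier III Shipment (section 2)? no] AND [not an Assessable Item (section 4)? yes] → not satisfied.
section 12 — Scheduled Consignment: [not a Scheduled Export (section 9)? yes] AND [Class-N Shipment (section 14)? no] → not satisfied.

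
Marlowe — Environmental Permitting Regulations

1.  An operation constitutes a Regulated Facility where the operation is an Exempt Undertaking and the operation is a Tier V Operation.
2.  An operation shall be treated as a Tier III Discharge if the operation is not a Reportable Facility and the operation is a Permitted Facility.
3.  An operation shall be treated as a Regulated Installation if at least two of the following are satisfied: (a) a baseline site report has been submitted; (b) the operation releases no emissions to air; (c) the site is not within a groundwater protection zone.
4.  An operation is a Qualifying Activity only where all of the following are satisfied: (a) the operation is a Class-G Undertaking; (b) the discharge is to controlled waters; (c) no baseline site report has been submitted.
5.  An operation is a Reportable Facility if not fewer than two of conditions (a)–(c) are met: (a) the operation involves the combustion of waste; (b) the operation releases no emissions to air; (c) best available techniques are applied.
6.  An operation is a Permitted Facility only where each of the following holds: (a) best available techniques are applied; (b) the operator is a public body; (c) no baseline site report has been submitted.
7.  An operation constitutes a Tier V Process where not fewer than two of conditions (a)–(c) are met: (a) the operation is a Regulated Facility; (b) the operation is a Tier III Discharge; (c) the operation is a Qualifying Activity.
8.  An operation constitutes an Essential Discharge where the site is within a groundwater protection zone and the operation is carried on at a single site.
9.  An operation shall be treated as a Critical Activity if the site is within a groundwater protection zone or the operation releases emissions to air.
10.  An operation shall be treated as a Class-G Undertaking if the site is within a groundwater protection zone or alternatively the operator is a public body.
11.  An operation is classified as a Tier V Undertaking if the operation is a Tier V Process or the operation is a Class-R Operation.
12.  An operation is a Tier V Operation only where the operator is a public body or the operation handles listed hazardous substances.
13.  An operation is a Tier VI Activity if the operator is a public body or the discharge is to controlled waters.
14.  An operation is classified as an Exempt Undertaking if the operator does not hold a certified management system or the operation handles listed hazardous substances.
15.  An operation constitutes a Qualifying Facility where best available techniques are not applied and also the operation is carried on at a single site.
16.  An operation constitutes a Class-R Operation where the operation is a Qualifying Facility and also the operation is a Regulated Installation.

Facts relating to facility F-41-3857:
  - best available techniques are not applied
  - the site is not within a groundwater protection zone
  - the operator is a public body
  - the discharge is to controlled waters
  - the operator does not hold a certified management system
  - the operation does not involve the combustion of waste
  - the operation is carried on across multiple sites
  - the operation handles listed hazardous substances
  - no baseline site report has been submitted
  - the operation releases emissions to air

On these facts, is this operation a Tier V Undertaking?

paragraph 14 — Exempt Undertaking: [the operator does not hold a certified management system? yes] OR [the operation handles listed hazardous substances? yes] → satisfied.
paragraph 12 — Tier V Operation: [the operator is a public body? yes] OR [the operation handles listed hazardous substances? yes] → satisfied.
paragraph 1 — Regulated Facility: [Exempt Undertaking (paragraph 14)? yes] AND [Tier V Operation (paragraph 12)? yes] → satisfied.
paragraph 5 — Reportable Facility: the operation involves the combustion of waste? no; the operation releases no emissions to air? no; best available techniques are applied? no — 0 of 3 hold (need ≥2) → not satisfied.
paragraph 6 — Permitted Facility: [best available techniques are applied? no] AND [the operator is a public body? yes] AND [no baseline site report has been submitted? yes] → not satisfied.
paragraph 2 — Tier III Discharge: [not a Reportable Facility (paragraph 5)? yes] AND [Permitted Facility (paragraph 6)? no] → not satisfied.
paragraph 10 — Class-G Undertaking: [the site is within a groundwater protection zone? no] OR [the operator is a public body? yes] → satisfied.
paragraph 4 — Qualifying Activity: [Class-G Undertaking (paragraph 10)? yes] AND [the discharge is to controlled waters? yes] AND [no baseline site report has been submitted? yes] → satisfied.
paragraph 7 — Tier V Process: Regulated Facility (paragraph 1)? yes; Tier III Discharge (paragraph 2)? no; Qualifying Activity (paragraph 4)? yes — 2 of 3 hold (need ≥2) → satisfied.
paragraph 15 — Qualifying Facility: [best available techniques are not applied? yes] AND [the operation is carried on at a single site? no] → not satisfied.
paragraph 3 — Regulated Installation: a baseline site report has been submitted? no; the operation releases no emissions to air? no; the site is not within a groundwater protection zone? yes — 1 of 3 hold (need ≥2) → not satisfied.
paragraph 16 — Class-R Operation: [Qualifying Facility (paragraph 15)? no] AND [Regulated Installation (paragraph 3)? no] → not satisfied.
paragraph 11 — Tier V Undertaking: [Tier V Process (paragraph 7)? yes] OR [Class-R Operation (paragraph 16)? no] → satisfied.

Yes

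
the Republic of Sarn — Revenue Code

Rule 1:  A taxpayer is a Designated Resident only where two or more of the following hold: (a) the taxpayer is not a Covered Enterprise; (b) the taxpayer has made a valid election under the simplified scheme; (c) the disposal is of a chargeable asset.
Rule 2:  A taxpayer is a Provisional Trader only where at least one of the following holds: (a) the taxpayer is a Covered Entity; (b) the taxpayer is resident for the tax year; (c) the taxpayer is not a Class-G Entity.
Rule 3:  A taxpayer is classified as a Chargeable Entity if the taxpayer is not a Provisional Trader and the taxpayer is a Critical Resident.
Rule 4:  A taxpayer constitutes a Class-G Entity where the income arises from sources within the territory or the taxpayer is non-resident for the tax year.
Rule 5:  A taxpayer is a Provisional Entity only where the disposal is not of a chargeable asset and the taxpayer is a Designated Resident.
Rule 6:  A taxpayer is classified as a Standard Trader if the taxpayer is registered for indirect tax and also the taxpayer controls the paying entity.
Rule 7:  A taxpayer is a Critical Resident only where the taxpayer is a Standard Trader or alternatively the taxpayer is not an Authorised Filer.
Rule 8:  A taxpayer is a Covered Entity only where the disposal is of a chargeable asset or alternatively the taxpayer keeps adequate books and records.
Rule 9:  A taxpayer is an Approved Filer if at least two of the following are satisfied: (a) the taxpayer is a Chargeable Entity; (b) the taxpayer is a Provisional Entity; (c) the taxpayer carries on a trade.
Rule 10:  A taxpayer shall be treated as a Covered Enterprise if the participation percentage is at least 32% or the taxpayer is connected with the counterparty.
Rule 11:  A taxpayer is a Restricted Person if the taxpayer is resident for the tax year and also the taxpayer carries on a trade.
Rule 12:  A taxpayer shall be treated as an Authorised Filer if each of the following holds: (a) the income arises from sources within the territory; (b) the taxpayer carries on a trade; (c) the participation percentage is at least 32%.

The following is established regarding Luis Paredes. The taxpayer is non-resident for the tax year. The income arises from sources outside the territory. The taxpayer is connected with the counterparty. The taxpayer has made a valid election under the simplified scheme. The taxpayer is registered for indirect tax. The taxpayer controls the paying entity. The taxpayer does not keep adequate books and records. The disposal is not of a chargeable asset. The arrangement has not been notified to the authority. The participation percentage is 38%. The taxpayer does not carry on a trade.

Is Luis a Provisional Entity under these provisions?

No

rule 10 — Covered Enterprise: [participation percentage: 38% ≥ 32%? yes] OR [the taxpayer is connected with the counterparty? yes] → satisfied.
rule 1 — Designated Resident: not a Covered Enterprise (rule 10)? no; the taxpayer has made a valid election under the simplified scheme? yes; the disposal is of a chargeable asset? no — 1 of 3 hold (need ≥2) → not satisfied.
rule 5 — Provisional Entity: [the disposal is not of a chargeable asset? yes] AND [Designated Resident (rule 1)? no] → not satisfied.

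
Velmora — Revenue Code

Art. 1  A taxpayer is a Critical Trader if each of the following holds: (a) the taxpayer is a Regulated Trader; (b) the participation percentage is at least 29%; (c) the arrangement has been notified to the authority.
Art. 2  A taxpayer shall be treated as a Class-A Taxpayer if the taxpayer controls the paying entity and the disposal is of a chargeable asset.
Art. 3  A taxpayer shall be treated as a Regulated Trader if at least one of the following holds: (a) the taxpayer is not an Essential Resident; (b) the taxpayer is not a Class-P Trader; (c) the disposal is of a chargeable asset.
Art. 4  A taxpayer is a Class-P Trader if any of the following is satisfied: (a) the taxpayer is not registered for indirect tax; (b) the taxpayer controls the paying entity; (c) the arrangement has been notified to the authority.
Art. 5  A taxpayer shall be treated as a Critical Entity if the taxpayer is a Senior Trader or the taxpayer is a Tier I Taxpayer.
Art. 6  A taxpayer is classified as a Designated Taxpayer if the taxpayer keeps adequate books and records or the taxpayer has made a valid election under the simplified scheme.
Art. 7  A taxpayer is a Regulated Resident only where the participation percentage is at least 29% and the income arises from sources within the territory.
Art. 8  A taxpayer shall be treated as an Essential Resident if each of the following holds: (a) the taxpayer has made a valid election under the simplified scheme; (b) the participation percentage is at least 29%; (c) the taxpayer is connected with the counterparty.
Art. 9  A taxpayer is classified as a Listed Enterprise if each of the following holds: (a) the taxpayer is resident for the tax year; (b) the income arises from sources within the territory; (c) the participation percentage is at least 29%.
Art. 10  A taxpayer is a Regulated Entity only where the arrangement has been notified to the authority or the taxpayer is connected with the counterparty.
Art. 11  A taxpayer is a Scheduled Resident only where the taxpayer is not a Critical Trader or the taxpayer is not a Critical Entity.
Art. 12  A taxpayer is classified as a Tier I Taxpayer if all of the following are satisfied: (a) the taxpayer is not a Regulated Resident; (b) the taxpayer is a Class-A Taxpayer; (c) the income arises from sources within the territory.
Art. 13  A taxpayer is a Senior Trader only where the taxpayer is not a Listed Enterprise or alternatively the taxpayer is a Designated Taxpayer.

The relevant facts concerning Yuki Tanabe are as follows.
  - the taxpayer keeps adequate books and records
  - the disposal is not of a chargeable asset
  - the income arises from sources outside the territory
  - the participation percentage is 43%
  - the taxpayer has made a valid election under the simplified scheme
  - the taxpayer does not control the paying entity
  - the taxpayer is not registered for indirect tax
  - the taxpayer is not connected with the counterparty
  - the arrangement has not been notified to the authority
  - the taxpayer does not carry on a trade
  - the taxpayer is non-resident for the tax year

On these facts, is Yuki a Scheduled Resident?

article 8 — Essential Resident: [the taxpayer has made a valid election under the simplified scheme? yes] AND [participation percentage: 43% ≥ 29%? yes] AND [the taxpayer is connected with the counterparty? no] → not satisfied.
article 4 — Class-P Trader: [the taxpayer is not registered for indirect tax? yes] OR [the taxpayer controls the paying entity? no] OR [the arrangement has been notified to the authority? no] → satisfied.
article 3 — Regulated Trader: [not an Essential Resident (article 8)? yes] OR [not a Class-P Trader (article 4)? no] OR [the disposal is of a chargeable asset? no] → satisfied.
article 1 — Critical Trader: [Regulated Trader (article 3)? yes] AND [participation percentage: 43% ≥ 29%? yes] AND [the arrangement has been notified to the authority? no] → not satisfied.
article 9 — Listed Enterprise: [the taxpayer is resident for the tax year? no] AND [the income arises from sources within the territory? no] AND [participation percentage: 43% ≥ 29%? yes] → not satisfied.
article 6 — Designated Taxpayer: [the taxpayer keeps adequate books and records? yes] OR [the taxpayer has made a valid election under the simplified scheme? yes] → satisfied.
article 13 — Senior Trader: [not a Listed Enterprise (article 9)? yes] OR [Designated Taxpayer (article 6)? yes] → satisfied.
article 7 — Regulated Resident: [participation percentage: 43% ≥ 29%? yes] AND [the income arises from sources within the territory? no] → not satisfied.
article 2 — Class-A Taxpayer: [the taxpayer controls the paying entity? no] AND [the disposal is of a chargeable asset? no] → not satisfied.
article 12 — Tier I Taxpayer: [not a Regulated Resident (article 7)? yes] AND [Class-A Taxpayer (article 2)? no] AND [the income arises from sources within the territory? no] → not satisfied.
article 5 — Critical Entity: [Senior Trader (article 13)? yes] OR [Tier I Taxpayer (article 12)? no] → satisfied.
article 11 — Scheduled Resident: [not a Critical Trader (article 1)? yes] OR [not a Critical Entity (article 5)? no] → satisfied.

Yes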